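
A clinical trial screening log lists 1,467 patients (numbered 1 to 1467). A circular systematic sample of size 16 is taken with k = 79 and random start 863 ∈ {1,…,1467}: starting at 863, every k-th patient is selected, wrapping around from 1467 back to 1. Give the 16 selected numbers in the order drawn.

863, 942, 1021, 1100, 1179, 1258, 1337, 1416, 28, 107, 186, 265, 344, 423, 502, 581

Selection 1: 863
Selection 2: 863 + 79 = 942
Selection 3: 942 + 79 = 1021
Selection 4: 1021 + 79 = 1100
Selection 5: 1100 + 79 = 1179
Selection 6: 1179 + 79 = 1258
Selection 7: 1258 + 79 = 1337
Selection 8: 1337 + 79 = 1416
Selection 9: 1416 + 79 = 1495 → 1495 − 1467 = 28
Selection 10: 28 + 79 = 107
Selection 11: 107 + 79 = 186
Selection 12: 186 + 79 = 265
Selection 13: 265 + 79 = 344
Selection 14: 344 + 79 = 423
Selection 15: 423 + 79 = 502
Selection 16: 502 + 79 = 581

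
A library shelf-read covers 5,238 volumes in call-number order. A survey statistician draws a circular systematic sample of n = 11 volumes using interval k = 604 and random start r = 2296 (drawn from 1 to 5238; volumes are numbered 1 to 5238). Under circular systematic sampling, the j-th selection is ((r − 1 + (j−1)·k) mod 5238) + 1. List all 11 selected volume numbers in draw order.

Selection 1: 2296
Selection 2: 2296 + 604 = 2900
Selection 3: 2900 + 604 = 3504
Selection 4: 3504 + 604 = 4108
Selection 5: 4108 + 604 = 4712
Selection 6: 4712 + 604 = 5316 → 5316 − 5238 = 78
Selection 7: 78 + 604 = 682
Selection 8: 682 + 604 = 1286
Selection 9: 1286 + 604 = 1890
Selection 10: 1890 + 604 = 2494
Selection 11: 2494 + 604 = 3098

2296, 2900, 3504, 4108, 4712, 78, 682, 1286, 1890, 2494, 3098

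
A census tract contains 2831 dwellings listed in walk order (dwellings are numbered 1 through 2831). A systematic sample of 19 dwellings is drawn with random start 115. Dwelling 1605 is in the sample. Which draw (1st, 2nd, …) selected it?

k = 2831/19 = 149
position = (1605 − 115)/149 + 1 = 1490/149 + 1 = 10 + 1 = 11

11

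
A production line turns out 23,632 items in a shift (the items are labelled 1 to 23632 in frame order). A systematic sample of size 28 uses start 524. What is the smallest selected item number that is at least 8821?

8964

k = 23632/28 = 844
Steps past start: ⌈(8821 − 524)/844⌉ = ⌈8297/844⌉ = 10
Selected item: 524 + 10×844 = 8964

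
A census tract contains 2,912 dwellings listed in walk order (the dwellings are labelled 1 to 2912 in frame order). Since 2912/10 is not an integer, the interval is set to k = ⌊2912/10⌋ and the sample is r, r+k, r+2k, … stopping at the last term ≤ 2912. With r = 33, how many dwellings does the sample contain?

10

k = ⌊2912/10⌋ = 291
Achieved size = ⌊(2912 − 33)/291⌋ + 1 = ⌊2879/291⌋ + 1 = 9 + 1 = 10
(last selection: 33 + 9×291 = 2652 ≤ 2912; next would be 2943 > 2912)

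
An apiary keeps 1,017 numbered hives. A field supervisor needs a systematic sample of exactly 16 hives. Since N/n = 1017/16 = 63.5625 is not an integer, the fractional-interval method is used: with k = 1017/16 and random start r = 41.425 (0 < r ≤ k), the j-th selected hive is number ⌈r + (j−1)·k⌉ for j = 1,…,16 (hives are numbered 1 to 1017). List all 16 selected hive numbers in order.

42, 105, 169, 233, 296, 360, 423, 487, 550, 614, 678, 741, 805, 868, 932, 995

j=1: r + 0k = 41.425 → ⌈·⌉ = 42
j=2: r + 1k = 104.9875 → ⌈·⌉ = 105
j=3: r + 2k = 168.55 → ⌈·⌉ = 169
j=4: r + 3k = 232.1125 → ⌈·⌉ = 233
j=5: r + 4k = 295.675 → ⌈·⌉ = 296
j=6: r + 5k = 359.2375 → ⌈·⌉ = 360
j=7: r + 6k = 422.8 → ⌈·⌉ = 423
j=8: r + 7k = 486.3625 → ⌈·⌉ = 487
j=9: r + 8k = 549.925 → ⌈·⌉ = 550
j=10: r + 9k = 613.4875 → ⌈·⌉ = 614
j=11: r + 10k = 677.05 → ⌈·⌉ = 678
j=12: r + 11k = 740.6125 → ⌈·⌉ = 741
j=13: r + 12k = 804.175 → ⌈·⌉ = 805
j=14: r + 13k = 867.7375 → ⌈·⌉ = 868
j=15: r + 14k = 931.3 → ⌈·⌉ = 932
j=16: r + 15k = 994.8625 → ⌈·⌉ = 995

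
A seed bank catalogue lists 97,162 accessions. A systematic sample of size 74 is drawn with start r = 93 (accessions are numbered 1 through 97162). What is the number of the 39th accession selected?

49987

k = 97162/74 = 1313
39th selection = r + (39−1)·k = 93 + 38×1313 = 93 + 49894 = 49987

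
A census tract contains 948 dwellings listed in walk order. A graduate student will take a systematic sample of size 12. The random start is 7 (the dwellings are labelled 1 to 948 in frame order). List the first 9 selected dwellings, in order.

k = N/n = 948/12 = 79
dwelling 1: 7
dwelling 2: 7 + 79 = 86
dwelling 3: 86 + 79 = 165
dwelling 4: 165 + 79 = 244
dwelling 5: 244 + 79 = 323
dwelling 6: 323 + 79 = 402
dwelling 7: 402 + 79 = 481
dwelling 8: 481 + 79 = 560
dwelling 9: 560 + 79 = 639

7, 86, 165, 244, 323, 402, 481, 560, 639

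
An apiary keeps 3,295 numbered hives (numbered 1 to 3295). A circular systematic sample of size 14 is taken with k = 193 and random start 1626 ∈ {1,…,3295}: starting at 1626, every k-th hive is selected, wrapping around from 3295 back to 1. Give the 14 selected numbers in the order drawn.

Selection 1: 1626
Selection 2: 1626 + 193 = 1819
Selection 3: 1819 + 193 = 2012
Selection 4: 2012 + 193 = 2205
Selection 5: 2205 + 193 = 2398
Selection 6: 2398 + 193 = 2591
Selection 7: 2591 + 193 = 2784
Selection 8: 2784 + 193 = 2977
Selection 9: 2977 + 193 = 3170
Selection 10: 3170 + 193 = 3363 → 3363 − 3295 = 68
Selection 11: 68 + 193 = 261
Selection 12: 261 + 193 = 454
Selection 13: 454 + 193 = 647
Selection 14: 647 + 193 = 840

1626, 1819, 2012, 2205, 2398, 2591, 2784, 2977, 3170, 68, 261, 454, 647, 840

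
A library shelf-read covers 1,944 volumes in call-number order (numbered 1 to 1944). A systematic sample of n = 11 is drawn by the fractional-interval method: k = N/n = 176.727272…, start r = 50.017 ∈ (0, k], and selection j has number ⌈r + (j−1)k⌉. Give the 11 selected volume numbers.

j=1: r + 0k = 50.017 → ⌈·⌉ = 51
j=2: r + 1k = 226.744272… → ⌈·⌉ = 227
j=3: r + 2k = 403.471545… → ⌈·⌉ = 404
j=4: r + 3k = 580.198818… → ⌈·⌉ = 581
j=5: r + 4k = 756.926090… → ⌈·⌉ = 757
j=6: r + 5k = 933.653363… → ⌈·⌉ = 934
j=7: r + 6k = 1110.380636… → ⌈·⌉ = 1111
j=8: r + 7k = 1287.107909… → ⌈·⌉ = 1288
j=9: r + 8k = 1463.835181… → ⌈·⌉ = 1464
j=10: r + 9k = 1640.562454… → ⌈·⌉ = 1641
j=11: r + 10k = 1817.289727… → ⌈·⌉ = 1818

51, 227, 404, 581, 757, 934, 1111, 1288, 1464, 1641, 1818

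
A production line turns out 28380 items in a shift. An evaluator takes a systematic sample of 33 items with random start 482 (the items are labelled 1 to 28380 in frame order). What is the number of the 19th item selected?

k = 28380/33 = 860
19th selection = r + (19−1)·k = 482 + 18×860 = 482 + 15480 = 15962

15962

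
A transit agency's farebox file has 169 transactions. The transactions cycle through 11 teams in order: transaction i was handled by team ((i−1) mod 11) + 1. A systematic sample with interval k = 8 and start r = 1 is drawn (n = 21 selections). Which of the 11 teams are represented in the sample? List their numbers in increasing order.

Consecutive selections differ by k = 8, so their team numbers differ by 8 mod 11 = 8.
gcd(8, 11) = 1, so the sample visits 11/1 = 11 distinct residues mod 11.
Start 1 is team 1; the teams hit are 1, 2, 3, 4, 5, 6, 7, 8, 9, 10, 11.

1, 2, 3, 4, 5, 6, 7, 8, 9, 10, 11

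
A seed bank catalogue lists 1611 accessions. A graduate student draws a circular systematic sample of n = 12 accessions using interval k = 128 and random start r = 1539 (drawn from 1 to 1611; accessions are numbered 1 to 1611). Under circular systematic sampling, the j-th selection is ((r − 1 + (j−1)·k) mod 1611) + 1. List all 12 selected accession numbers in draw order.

Selection 1: 1539
Selection 2: 1539 + 128 = 1667 → 1667 − 1611 = 56
Selection 3: 56 + 128 = 184
Selection 4: 184 + 128 = 312
Selection 5: 312 + 128 = 440
Selection 6: 440 + 128 = 568
Selection 7: 568 + 128 = 696
Selection 8: 696 + 128 = 824
Selection 9: 824 + 128 = 952
Selection 10: 952 + 128 = 1080
Selection 11: 1080 + 128 = 1208
Selection 12: 1208 + 128 = 1336

1539, 56, 184, 312, 440, 568, 696, 824, 952, 1080, 1208, 1336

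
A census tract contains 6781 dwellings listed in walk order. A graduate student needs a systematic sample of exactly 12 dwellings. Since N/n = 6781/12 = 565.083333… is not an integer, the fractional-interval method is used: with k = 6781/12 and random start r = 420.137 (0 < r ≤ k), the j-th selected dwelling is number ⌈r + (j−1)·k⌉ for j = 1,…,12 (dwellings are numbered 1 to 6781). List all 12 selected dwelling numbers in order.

421, 986, 1551, 2116, 2681, 3246, 3811, 4376, 4941, 5506, 6071, 6637

j=1: r + 0k = 420.137 → ⌈·⌉ = 421
j=2: r + 1k = 985.220333… → ⌈·⌉ = 986
j=3: r + 2k = 1550.303666… → ⌈·⌉ = 1551
j=4: r + 3k = 2115.387 → ⌈·⌉ = 2116
j=5: r + 4k = 2680.470333… → ⌈·⌉ = 2681
j=6: r + 5k = 3245.553666… → ⌈·⌉ = 3246
j=7: r + 6k = 3810.637 → ⌈·⌉ = 3811
j=8: r + 7k = 4375.720333… → ⌈·⌉ = 4376
j=9: r + 8k = 4940.803666… → ⌈·⌉ = 4941
j=10: r + 9k = 5505.887 → ⌈·⌉ = 5506
j=11: r + 10k = 6070.970333… → ⌈·⌉ = 6071
j=12: r + 11k = 6636.053666… → ⌈·⌉ = 6637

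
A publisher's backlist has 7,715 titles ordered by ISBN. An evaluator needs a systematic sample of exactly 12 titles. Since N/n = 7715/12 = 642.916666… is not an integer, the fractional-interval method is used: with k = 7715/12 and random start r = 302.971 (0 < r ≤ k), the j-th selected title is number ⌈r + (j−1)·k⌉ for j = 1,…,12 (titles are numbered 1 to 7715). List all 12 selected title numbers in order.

j=1: r + 0k = 302.971 → ⌈·⌉ = 303
j=2: r + 1k = 945.887666… → ⌈·⌉ = 946
j=3: r + 2k = 1588.804333… → ⌈·⌉ = 1589
j=4: r + 3k = 2231.721 → ⌈·⌉ = 2232
j=5: r + 4k = 2874.637666… → ⌈·⌉ = 2875
j=6: r + 5k = 3517.554333… → ⌈·⌉ = 3518
j=7: r + 6k = 4160.471 → ⌈·⌉ = 4161
j=8: r + 7k = 4803.387666… → ⌈·⌉ = 4804
j=9: r + 8k = 5446.304333… → ⌈·⌉ = 5447
j=10: r + 9k = 6089.221 → ⌈·⌉ = 6090
j=11: r + 10k = 6732.137666… → ⌈·⌉ = 6733
j=12: r + 11k = 7375.054333… → ⌈·⌉ = 7376

303, 946, 1589, 2232, 2875, 3518, 4161, 4804, 5447, 6090, 6733, 7376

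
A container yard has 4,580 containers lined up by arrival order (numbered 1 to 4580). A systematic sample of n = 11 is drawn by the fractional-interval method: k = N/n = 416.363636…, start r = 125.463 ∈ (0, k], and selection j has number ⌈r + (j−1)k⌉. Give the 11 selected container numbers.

j=1: r + 0k = 125.463 → ⌈·⌉ = 126
j=2: r + 1k = 541.826636… → ⌈·⌉ = 542
j=3: r + 2k = 958.190272… → ⌈·⌉ = 959
j=4: r + 3k = 1374.553909… → ⌈·⌉ = 1375
j=5: r + 4k = 1790.917545… → ⌈·⌉ = 1791
j=6: r + 5k = 2207.281181… → ⌈·⌉ = 2208
j=7: r + 6k = 2623.644818… → ⌈·⌉ = 2624
j=8: r + 7k = 3040.008454… → ⌈·⌉ = 3041
j=9: r + 8k = 3456.372090… → ⌈·⌉ = 3457
j=10: r + 9k = 3872.735727… → ⌈·⌉ = 3873
j=11: r + 10k = 4289.099363… → ⌈·⌉ = 4290

126, 542, 959, 1375, 1791, 2208, 2624, 3041, 3457, 3873, 4290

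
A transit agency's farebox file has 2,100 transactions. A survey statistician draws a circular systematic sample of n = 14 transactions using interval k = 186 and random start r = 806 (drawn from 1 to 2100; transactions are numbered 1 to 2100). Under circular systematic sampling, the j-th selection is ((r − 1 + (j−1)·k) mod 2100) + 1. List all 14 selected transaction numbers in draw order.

806, 992, 1178, 1364, 1550, 1736, 1922, 8, 194, 380, 566, 752, 938, 1124

Selection 1: 806
Selection 2: 806 + 186 = 992
Selection 3: 992 + 186 = 1178
Selection 4: 1178 + 186 = 1364
Selection 5: 1364 + 186 = 1550
Selection 6: 1550 + 186 = 1736
Selection 7: 1736 + 186 = 1922
Selection 8: 1922 + 186 = 2108 → 2108 − 2100 = 8
Selection 9: 8 + 186 = 194
Selection 10: 194 + 186 = 380
Selection 11: 380 + 186 = 566
Selection 12: 566 + 186 = 752
Selection 13: 752 + 186 = 938
Selection 14: 938 + 186 = 1124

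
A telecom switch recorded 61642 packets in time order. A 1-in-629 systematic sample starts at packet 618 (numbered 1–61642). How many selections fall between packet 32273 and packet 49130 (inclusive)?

k = 629
First selection ≥ 32273: 618 + ⌈(32273−618)/629⌉·629 = 618 + 51×629 = 32697
Last selection ≤ 49130: 618 + ⌊(49130−618)/629⌋·629 = 618 + 77×629 = 49051
Count = 77 − 51 + 1 = 27

27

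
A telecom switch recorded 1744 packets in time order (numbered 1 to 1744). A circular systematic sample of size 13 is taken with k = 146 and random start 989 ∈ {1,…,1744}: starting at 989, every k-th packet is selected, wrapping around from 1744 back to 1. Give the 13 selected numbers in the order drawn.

Selection 1: 989
Selection 2: 989 + 146 = 1135
Selection 3: 1135 + 146 = 1281
Selection 4: 1281 + 146 = 1427
Selection 5: 1427 + 146 = 1573
Selection 6: 1573 + 146 = 1719
Selection 7: 1719 + 146 = 1865 → 1865 − 1744 = 121
Selection 8: 121 + 146 = 267
Selection 9: 267 + 146 = 413
Selection 10: 413 + 146 = 559
Selection 11: 559 + 146 = 705
Selection 12: 705 + 146 = 851
Selection 13: 851 + 146 = 997

989, 1135, 1281, 1427, 1573, 1719, 121, 267, 413, 559, 705, 851, 997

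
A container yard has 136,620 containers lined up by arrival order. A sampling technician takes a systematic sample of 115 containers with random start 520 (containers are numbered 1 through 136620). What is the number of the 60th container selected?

70612

k = 136620/115 = 1188
60th selection = r + (60−1)·k = 520 + 59×1188 = 520 + 70092 = 70612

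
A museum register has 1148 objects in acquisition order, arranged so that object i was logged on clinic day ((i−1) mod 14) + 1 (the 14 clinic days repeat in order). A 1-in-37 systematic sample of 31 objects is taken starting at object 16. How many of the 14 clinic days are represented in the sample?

Consecutive selections differ by k = 37, so their clinic day numbers differ by 37 mod 14 = 9.
gcd(37, 14) = 1, so the sample visits 14/1 = 14 distinct residues mod 14.
Start 16 is clinic day 2; the clinic days hit are 1, 2, 3, 4, 5, 6, 7, 8, 9, 10, 11, 12, 13, 14.

14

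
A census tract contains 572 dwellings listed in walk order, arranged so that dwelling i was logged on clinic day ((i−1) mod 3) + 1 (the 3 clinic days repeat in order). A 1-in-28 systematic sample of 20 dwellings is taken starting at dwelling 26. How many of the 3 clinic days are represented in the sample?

Consecutive selections differ by k = 28, so their clinic day numbers differ by 28 mod 3 = 1.
gcd(28, 3) = 1, so the sample visits 3/1 = 3 distinct residues mod 3.
Start 26 is clinic day 2; the clinic days hit are 1, 2, 3.

3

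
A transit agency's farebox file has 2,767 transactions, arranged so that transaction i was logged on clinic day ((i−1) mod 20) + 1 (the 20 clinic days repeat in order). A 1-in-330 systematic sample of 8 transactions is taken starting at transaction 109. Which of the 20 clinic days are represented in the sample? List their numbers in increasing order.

9, 19

Consecutive selections differ by k = 330, so their clinic day numbers differ by 330 mod 20 = 10.
gcd(330, 20) = 10, so the sample visits 20/10 = 2 distinct residues mod 20.
Start 109 is clinic day 9; the clinic days hit are 9, 19.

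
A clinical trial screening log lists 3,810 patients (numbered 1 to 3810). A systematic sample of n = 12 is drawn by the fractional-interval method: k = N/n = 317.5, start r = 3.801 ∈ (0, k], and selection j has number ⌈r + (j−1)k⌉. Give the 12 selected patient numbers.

4, 322, 639, 957, 1274, 1592, 1909, 2227, 2544, 2862, 3179, 3497

j=1: r + 0k = 3.801 → ⌈·⌉ = 4
j=2: r + 1k = 321.301 → ⌈·⌉ = 322
j=3: r + 2k = 638.801 → ⌈·⌉ = 639
j=4: r + 3k = 956.301 → ⌈·⌉ = 957
j=5: r + 4k = 1273.801 → ⌈·⌉ = 1274
j=6: r + 5k = 1591.301 → ⌈·⌉ = 1592
j=7: r + 6k = 1908.801 → ⌈·⌉ = 1909
j=8: r + 7k = 2226.301 → ⌈·⌉ = 2227
j=9: r + 8k = 2543.801 → ⌈·⌉ = 2544
j=10: r + 9k = 2861.301 → ⌈·⌉ = 2862
j=11: r + 10k = 3178.801 → ⌈·⌉ = 3179
j=12: r + 11k = 3496.301 → ⌈·⌉ = 3497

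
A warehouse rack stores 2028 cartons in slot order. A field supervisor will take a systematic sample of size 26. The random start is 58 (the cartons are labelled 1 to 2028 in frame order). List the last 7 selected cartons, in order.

k = N/n = 2028/26 = 78
20th selection = 58 + 19×78 = 1540
21st: 1540 + 78 = 1618
22nd: 1618 + 78 = 1696
23rd: 1696 + 78 = 1774
24th: 1774 + 78 = 1852
25th: 1852 + 78 = 1930
26th: 1930 + 78 = 2008

1540, 1618, 1696, 1774, 1852, 1930, 2008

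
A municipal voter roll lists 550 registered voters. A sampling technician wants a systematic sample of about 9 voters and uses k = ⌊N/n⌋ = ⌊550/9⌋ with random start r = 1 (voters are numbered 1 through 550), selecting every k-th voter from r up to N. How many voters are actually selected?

k = ⌊550/9⌋ = 61
Achieved size = ⌊(550 − 1)/61⌋ + 1 = ⌊549/61⌋ + 1 = 9 + 1 = 10
(last selection: 1 + 9×61 = 550 ≤ 550; next would be 611 > 550)

10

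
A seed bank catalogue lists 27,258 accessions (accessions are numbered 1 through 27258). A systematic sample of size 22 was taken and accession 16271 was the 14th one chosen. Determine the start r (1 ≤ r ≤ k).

164

k = 27258/22 = 1239
r = 16271 − (14−1)×1239 = 16271 − 16107 = 164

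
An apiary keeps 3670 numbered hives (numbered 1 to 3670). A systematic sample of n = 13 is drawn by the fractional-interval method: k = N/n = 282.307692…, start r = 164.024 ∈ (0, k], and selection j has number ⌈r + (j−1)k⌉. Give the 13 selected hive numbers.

j=1: r + 0k = 164.024 → ⌈·⌉ = 165
j=2: r + 1k = 446.331692… → ⌈·⌉ = 447
j=3: r + 2k = 728.639384… → ⌈·⌉ = 729
j=4: r + 3k = 1010.947076… → ⌈·⌉ = 1011
j=5: r + 4k = 1293.254769… → ⌈·⌉ = 1294
j=6: r + 5k = 1575.562461… → ⌈·⌉ = 1576
j=7: r + 6k = 1857.870153… → ⌈·⌉ = 1858
j=8: r + 7k = 2140.177846… → ⌈·⌉ = 2141
j=9: r + 8k = 2422.485538… → ⌈·⌉ = 2423
j=10: r + 9k = 2704.793230… → ⌈·⌉ = 2705
j=11: r + 10k = 2987.100923… → ⌈·⌉ = 2988
j=12: r + 11k = 3269.408615… → ⌈·⌉ = 3270
j=13: r + 12k = 3551.716307… → ⌈·⌉ = 3552

165, 447, 729, 1011, 1294, 1576, 1858, 2141, 2423, 2705, 2988, 3270, 3552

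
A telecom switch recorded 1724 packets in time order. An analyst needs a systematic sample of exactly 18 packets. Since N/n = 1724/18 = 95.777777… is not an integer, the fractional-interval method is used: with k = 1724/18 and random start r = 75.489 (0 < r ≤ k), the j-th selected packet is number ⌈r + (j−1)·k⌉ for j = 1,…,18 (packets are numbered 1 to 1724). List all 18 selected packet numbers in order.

76, 172, 268, 363, 459, 555, 651, 746, 842, 938, 1034, 1130, 1225, 1321, 1417, 1513, 1608, 1704

j=1: r + 0k = 75.489 → ⌈·⌉ = 76
j=2: r + 1k = 171.266777… → ⌈·⌉ = 172
j=3: r + 2k = 267.044555… → ⌈·⌉ = 268
j=4: r + 3k = 362.822333… → ⌈·⌉ = 363
j=5: r + 4k = 458.600111… → ⌈·⌉ = 459
j=6: r + 5k = 554.377888… → ⌈·⌉ = 555
j=7: r + 6k = 650.155666… → ⌈·⌉ = 651
j=8: r + 7k = 745.933444… → ⌈·⌉ = 746
j=9: r + 8k = 841.711222… → ⌈·⌉ = 842
j=10: r + 9k = 937.489 → ⌈·⌉ = 938
j=11: r + 10k = 1033.266777… → ⌈·⌉ = 1034
j=12: r + 11k = 1129.044555… → ⌈·⌉ = 1130
j=13: r + 12k = 1224.822333… → ⌈·⌉ = 1225
j=14: r + 13k = 1320.600111… → ⌈·⌉ = 1321
j=15: r + 14k = 1416.377888… → ⌈·⌉ = 1417
j=16: r + 15k = 1512.155666… → ⌈·⌉ = 1513
j=17: r + 16k = 1607.933444… → ⌈·⌉ = 1608
j=18: r + 17k = 1703.711222… → ⌈·⌉ = 1704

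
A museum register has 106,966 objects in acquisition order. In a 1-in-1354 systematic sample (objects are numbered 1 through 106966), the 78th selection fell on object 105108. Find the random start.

k = 1354
r = 105108 − (78−1)×1354 = 105108 − 104258 = 850

850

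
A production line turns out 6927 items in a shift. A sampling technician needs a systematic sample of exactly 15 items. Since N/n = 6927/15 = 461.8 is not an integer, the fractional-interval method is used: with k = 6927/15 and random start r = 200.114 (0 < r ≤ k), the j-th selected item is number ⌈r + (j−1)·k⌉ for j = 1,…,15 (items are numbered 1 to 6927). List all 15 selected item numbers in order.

201, 662, 1124, 1586, 2048, 2510, 2971, 3433, 3895, 4357, 4819, 5280, 5742, 6204, 6666

j=1: r + 0k = 200.114 → ⌈·⌉ = 201
j=2: r + 1k = 661.914 → ⌈·⌉ = 662
j=3: r + 2k = 1123.714 → ⌈·⌉ = 1124
j=4: r + 3k = 1585.514 → ⌈·⌉ = 1586
j=5: r + 4k = 2047.314 → ⌈·⌉ = 2048
j=6: r + 5k = 2509.114 → ⌈·⌉ = 2510
j=7: r + 6k = 2970.914 → ⌈·⌉ = 2971
j=8: r + 7k = 3432.714 → ⌈·⌉ = 3433
j=9: r + 8k = 3894.514 → ⌈·⌉ = 3895
j=10: r + 9k = 4356.314 → ⌈·⌉ = 4357
j=11: r + 10k = 4818.114 → ⌈·⌉ = 4819
j=12: r + 11k = 5279.914 → ⌈·⌉ = 5280
j=13: r + 12k = 5741.714 → ⌈·⌉ = 5742
j=14: r + 13k = 6203.514 → ⌈·⌉ = 6204
j=15: r + 14k = 6665.314 → ⌈·⌉ = 6666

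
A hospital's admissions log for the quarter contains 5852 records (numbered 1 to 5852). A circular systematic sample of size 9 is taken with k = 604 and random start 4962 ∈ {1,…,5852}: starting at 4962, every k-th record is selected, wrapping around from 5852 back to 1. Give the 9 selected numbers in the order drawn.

Selection 1: 4962
Selection 2: 4962 + 604 = 5566
Selection 3: 5566 + 604 = 6170 → 6170 − 5852 = 318
Selection 4: 318 + 604 = 922
Selection 5: 922 + 604 = 1526
Selection 6: 1526 + 604 = 2130
Selection 7: 2130 + 604 = 2734
Selection 8: 2734 + 604 = 3338
Selection 9: 3338 + 604 = 3942

4962, 5566, 318, 922, 1526, 2130, 2734, 3338, 3942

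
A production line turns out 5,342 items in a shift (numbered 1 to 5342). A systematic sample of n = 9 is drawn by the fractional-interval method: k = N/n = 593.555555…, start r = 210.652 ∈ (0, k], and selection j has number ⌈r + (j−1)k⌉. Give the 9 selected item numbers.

211, 805, 1398, 1992, 2585, 3179, 3772, 4366, 4960

j=1: r + 0k = 210.652 → ⌈·⌉ = 211
j=2: r + 1k = 804.207555… → ⌈·⌉ = 805
j=3: r + 2k = 1397.763111… → ⌈·⌉ = 1398
j=4: r + 3k = 1991.318666… → ⌈·⌉ = 1992
j=5: r + 4k = 2584.874222… → ⌈·⌉ = 2585
j=6: r + 5k = 3178.429777… → ⌈·⌉ = 3179
j=7: r + 6k = 3771.985333… → ⌈·⌉ = 3772
j=8: r + 7k = 4365.540888… → ⌈·⌉ = 4366
j=9: r + 8k = 4959.096444… → ⌈·⌉ = 4960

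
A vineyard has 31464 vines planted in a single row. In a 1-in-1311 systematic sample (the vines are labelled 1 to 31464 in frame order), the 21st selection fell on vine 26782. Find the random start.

k = 1311
r = 26782 − (21−1)×1311 = 26782 − 26220 = 562

562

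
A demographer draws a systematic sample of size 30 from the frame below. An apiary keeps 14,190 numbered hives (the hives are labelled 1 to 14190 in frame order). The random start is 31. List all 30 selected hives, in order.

31, 504, 977, 1450, 1923, 2396, 2869, 3342, 3815, 4288, 4761, 5234, 5707, 6180, 6653, 7126, 7599, 8072, 8545, 9018, 9491, 9964, 10437, 10910, 11383, 11856, 12329, 12802, 13275, 13748

k = N/n = 14190/30 = 473
hive 1: 31
hive 2: 31 + 473 = 504
hive 3: 504 + 473 = 977
hive 4: 977 + 473 = 1450
hive 5: 1450 + 473 = 1923
hive 6: 1923 + 473 = 2396
hive 7: 2396 + 473 = 2869
hive 8: 2869 + 473 = 3342
hive 9: 3342 + 473 = 3815
hive 10: 3815 + 473 = 4288
hive 11: 4288 + 473 = 4761
hive 12: 4761 + 473 = 5234
hive 13: 5234 + 473 = 5707
hive 14: 5707 + 473 = 6180
hive 15: 6180 + 473 = 6653
hive 16: 6653 + 473 = 7126
hive 17: 7126 + 473 = 7599
hive 18: 7599 + 473 = 8072
hive 19: 8072 + 473 = 8545
hive 20: 8545 + 473 = 9018
hive 21: 9018 + 473 = 9491
hive 22: 9491 + 473 = 9964
hive 23: 9964 + 473 = 10437
hive 24: 10437 + 473 = 10910
hive 25: 10910 + 473 = 11383
hive 26: 11383 + 473 = 11856
hive 27: 11856 + 473 = 12329
hive 28: 12329 + 473 = 12802
hive 29: 12802 + 473 = 13275
hive 30: 13275 + 473 = 13748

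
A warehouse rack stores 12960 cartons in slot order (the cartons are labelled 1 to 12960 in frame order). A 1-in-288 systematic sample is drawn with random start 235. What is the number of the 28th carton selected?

8011

k = 288
28th selection = r + (28−1)·k = 235 + 27×288 = 235 + 7776 = 8011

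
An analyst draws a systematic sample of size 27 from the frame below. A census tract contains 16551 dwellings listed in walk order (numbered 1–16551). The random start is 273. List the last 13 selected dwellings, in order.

8855, 9468, 10081, 10694, 11307, 11920, 12533, 13146, 13759, 14372, 14985, 15598, 16211

k = N/n = 16551/27 = 613
15th selection = 273 + 14×613 = 8855
16th: 8855 + 613 = 9468
17th: 9468 + 613 = 10081
18th: 10081 + 613 = 10694
19th: 10694 + 613 = 11307
20th: 11307 + 613 = 11920
21st: 11920 + 613 = 12533
22nd: 12533 + 613 = 13146
23rd: 13146 + 613 = 13759
24th: 13759 + 613 = 14372
25th: 14372 + 613 = 14985
26th: 14985 + 613 = 15598
27th: 15598 + 613 = 16211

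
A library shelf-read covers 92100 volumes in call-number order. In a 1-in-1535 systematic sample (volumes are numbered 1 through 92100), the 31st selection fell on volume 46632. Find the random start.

582

k = 1535
r = 46632 − (31−1)×1535 = 46632 − 46050 = 582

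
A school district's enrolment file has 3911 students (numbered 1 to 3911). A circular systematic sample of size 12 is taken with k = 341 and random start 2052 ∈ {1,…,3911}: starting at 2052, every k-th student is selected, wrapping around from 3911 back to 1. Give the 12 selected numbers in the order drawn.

Selection 1: 2052
Selection 2: 2052 + 341 = 2393
Selection 3: 2393 + 341 = 2734
Selection 4: 2734 + 341 = 3075
Selection 5: 3075 + 341 = 3416
Selection 6: 3416 + 341 = 3757
Selection 7: 3757 + 341 = 4098 → 4098 − 3911 = 187
Selection 8: 187 + 341 = 528
Selection 9: 528 + 341 = 869
Selection 10: 869 + 341 = 1210
Selection 11: 1210 + 341 = 1551
Selection 12: 1551 + 341 = 1892

2052, 2393, 2734, 3075, 3416, 3757, 187, 528, 869, 1210, 1551, 1892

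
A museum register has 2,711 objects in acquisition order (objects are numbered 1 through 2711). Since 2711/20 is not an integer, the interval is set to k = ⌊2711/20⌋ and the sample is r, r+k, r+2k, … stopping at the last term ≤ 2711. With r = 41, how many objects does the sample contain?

20

k = ⌊2711/20⌋ = 135
Achieved size = ⌊(2711 − 41)/135⌋ + 1 = ⌊2670/135⌋ + 1 = 19 + 1 = 20
(last selection: 41 + 19×135 = 2606 ≤ 2711; next would be 2741 > 2711)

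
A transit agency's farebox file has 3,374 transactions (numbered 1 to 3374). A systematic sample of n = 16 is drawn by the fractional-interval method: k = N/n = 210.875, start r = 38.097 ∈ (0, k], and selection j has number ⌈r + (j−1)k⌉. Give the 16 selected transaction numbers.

39, 249, 460, 671, 882, 1093, 1304, 1515, 1726, 1936, 2147, 2358, 2569, 2780, 2991, 3202

j=1: r + 0k = 38.097 → ⌈·⌉ = 39
j=2: r + 1k = 248.972 → ⌈·⌉ = 249
j=3: r + 2k = 459.847 → ⌈·⌉ = 460
j=4: r + 3k = 670.722 → ⌈·⌉ = 671
j=5: r + 4k = 881.597 → ⌈·⌉ = 882
j=6: r + 5k = 1092.472 → ⌈·⌉ = 1093
j=7: r + 6k = 1303.347 → ⌈·⌉ = 1304
j=8: r + 7k = 1514.222 → ⌈·⌉ = 1515
j=9: r + 8k = 1725.097 → ⌈·⌉ = 1726
j=10: r + 9k = 1935.972 → ⌈·⌉ = 1936
j=11: r + 10k = 2146.847 → ⌈·⌉ = 2147
j=12: r + 11k = 2357.722 → ⌈·⌉ = 2358
j=13: r + 12k = 2568.597 → ⌈·⌉ = 2569
j=14: r + 13k = 2779.472 → ⌈·⌉ = 2780
j=15: r + 14k = 2990.347 → ⌈·⌉ = 2991
j=16: r + 15k = 3201.222 → ⌈·⌉ = 3202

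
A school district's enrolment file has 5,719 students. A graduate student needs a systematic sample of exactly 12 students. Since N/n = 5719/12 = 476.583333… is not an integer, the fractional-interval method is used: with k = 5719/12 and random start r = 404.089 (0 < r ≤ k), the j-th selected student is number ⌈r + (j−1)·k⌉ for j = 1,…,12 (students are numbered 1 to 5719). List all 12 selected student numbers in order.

405, 881, 1358, 1834, 2311, 2788, 3264, 3741, 4217, 4694, 5170, 5647

j=1: r + 0k = 404.089 → ⌈·⌉ = 405
j=2: r + 1k = 880.672333… → ⌈·⌉ = 881
j=3: r + 2k = 1357.255666… → ⌈·⌉ = 1358
j=4: r + 3k = 1833.839 → ⌈·⌉ = 1834
j=5: r + 4k = 2310.422333… → ⌈·⌉ = 2311
j=6: r + 5k = 2787.005666… → ⌈·⌉ = 2788
j=7: r + 6k = 3263.589 → ⌈·⌉ = 3264
j=8: r + 7k = 3740.172333… → ⌈·⌉ = 3741
j=9: r + 8k = 4216.755666… → ⌈·⌉ = 4217
j=10: r + 9k = 4693.339 → ⌈·⌉ = 4694
j=11: r + 10k = 5169.922333… → ⌈·⌉ = 5170
j=12: r + 11k = 5646.505666… → ⌈·⌉ = 5647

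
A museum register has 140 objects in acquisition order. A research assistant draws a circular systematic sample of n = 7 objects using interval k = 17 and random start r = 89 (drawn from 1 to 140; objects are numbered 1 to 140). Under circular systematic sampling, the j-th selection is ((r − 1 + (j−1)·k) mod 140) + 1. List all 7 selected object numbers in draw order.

Selection 1: 89
Selection 2: 89 + 17 = 106
Selection 3: 106 + 17 = 123
Selection 4: 123 + 17 = 140
Selection 5: 140 + 17 = 157 → 157 − 140 = 17
Selection 6: 17 + 17 = 34
Selection 7: 34 + 17 = 51

89, 106, 123, 140, 17, 34, 51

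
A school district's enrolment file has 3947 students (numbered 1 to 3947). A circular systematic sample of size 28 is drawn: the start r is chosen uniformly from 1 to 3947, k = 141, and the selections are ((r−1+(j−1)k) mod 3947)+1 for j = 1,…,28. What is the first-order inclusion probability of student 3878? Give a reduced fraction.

28/3947

For each position j, as r ranges over 1…3947 the j-th selection hits every student exactly once, so student 3878 is selected for exactly 28 of the 3947 starts.
Inclusion probability = 28/3947.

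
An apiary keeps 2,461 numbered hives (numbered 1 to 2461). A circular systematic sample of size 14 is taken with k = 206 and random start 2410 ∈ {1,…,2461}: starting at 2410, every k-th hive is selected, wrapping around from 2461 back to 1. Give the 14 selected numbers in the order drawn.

Selection 1: 2410
Selection 2: 2410 + 206 = 2616 → 2616 − 2461 = 155
Selection 3: 155 + 206 = 361
Selection 4: 361 + 206 = 567
Selection 5: 567 + 206 = 773
Selection 6: 773 + 206 = 979
Selection 7: 979 + 206 = 1185
Selection 8: 1185 + 206 = 1391
Selection 9: 1391 + 206 = 1597
Selection 10: 1597 + 206 = 1803
Selection 11: 1803 + 206 = 2009
Selection 12: 2009 + 206 = 2215
Selection 13: 2215 + 206 = 2421
Selection 14: 2421 + 206 = 2627 → 2627 − 2461 = 166

2410, 155, 361, 567, 773, 979, 1185, 1391, 1597, 1803, 2009, 2215, 2421, 166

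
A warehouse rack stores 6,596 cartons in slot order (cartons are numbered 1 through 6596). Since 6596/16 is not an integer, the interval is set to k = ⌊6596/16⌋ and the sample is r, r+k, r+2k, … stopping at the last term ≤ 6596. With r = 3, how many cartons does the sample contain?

k = ⌊6596/16⌋ = 412
Achieved size = ⌊(6596 − 3)/412⌋ + 1 = ⌊6593/412⌋ + 1 = 16 + 1 = 17
(last selection: 3 + 16×412 = 6595 ≤ 6596; next would be 7007 > 6596)

17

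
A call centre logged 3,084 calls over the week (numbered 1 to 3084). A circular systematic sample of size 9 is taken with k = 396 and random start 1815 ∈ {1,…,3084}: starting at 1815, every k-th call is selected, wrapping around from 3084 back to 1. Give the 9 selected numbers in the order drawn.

1815, 2211, 2607, 3003, 315, 711, 1107, 1503, 1899

Selection 1: 1815
Selection 2: 1815 + 396 = 2211
Selection 3: 2211 + 396 = 2607
Selection 4: 2607 + 396 = 3003
Selection 5: 3003 + 396 = 3399 → 3399 − 3084 = 315
Selection 6: 315 + 396 = 711
Selection 7: 711 + 396 = 1107
Selection 8: 1107 + 396 = 1503
Selection 9: 1503 + 396 = 1899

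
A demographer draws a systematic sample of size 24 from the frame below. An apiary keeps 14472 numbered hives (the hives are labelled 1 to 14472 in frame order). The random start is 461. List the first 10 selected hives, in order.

461, 1064, 1667, 2270, 2873, 3476, 4079, 4682, 5285, 5888

k = N/n = 14472/24 = 603
hive 1: 461
hive 2: 461 + 603 = 1064
hive 3: 1064 + 603 = 1667
hive 4: 1667 + 603 = 2270
hive 5: 2270 + 603 = 2873
hive 6: 2873 + 603 = 3476
hive 7: 3476 + 603 = 4079
hive 8: 4079 + 603 = 4682
hive 9: 4682 + 603 = 5285
hive 10: 5285 + 603 = 5888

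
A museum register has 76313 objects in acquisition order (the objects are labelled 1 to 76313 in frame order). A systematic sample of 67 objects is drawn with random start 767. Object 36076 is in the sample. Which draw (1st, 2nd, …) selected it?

32

k = 76313/67 = 1139
position = (36076 − 767)/1139 + 1 = 35309/1139 + 1 = 31 + 1 = 32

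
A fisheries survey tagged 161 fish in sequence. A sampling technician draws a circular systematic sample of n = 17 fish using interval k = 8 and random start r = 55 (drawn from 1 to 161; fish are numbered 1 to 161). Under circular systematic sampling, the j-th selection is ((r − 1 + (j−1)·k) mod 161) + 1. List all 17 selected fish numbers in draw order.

Selection 1: 55
Selection 2: 55 + 8 = 63
Selection 3: 63 + 8 = 71
Selection 4: 71 + 8 = 79
Selection 5: 79 + 8 = 87
Selection 6: 87 + 8 = 95
Selection 7: 95 + 8 = 103
Selection 8: 103 + 8 = 111
Selection 9: 111 + 8 = 119
Selection 10: 119 + 8 = 127
Selection 11: 127 + 8 = 135
Selection 12: 135 + 8 = 143
Selection 13: 143 + 8 = 151
Selection 14: 151 + 8 = 159
Selection 15: 159 + 8 = 167 → 167 − 161 = 6
Selection 16: 6 + 8 = 14
Selection 17: 14 + 8 = 22

55, 63, 71, 79, 87, 95, 103, 111, 119, 127, 135, 143, 151, 159, 6, 14, 22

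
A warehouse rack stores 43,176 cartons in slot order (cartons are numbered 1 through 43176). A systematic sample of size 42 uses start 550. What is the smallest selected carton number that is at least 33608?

34474

k = 43176/42 = 1028
Steps past start: ⌈(33608 − 550)/1028⌉ = ⌈33058/1028⌉ = 33
Selected carton: 550 + 33×1028 = 34474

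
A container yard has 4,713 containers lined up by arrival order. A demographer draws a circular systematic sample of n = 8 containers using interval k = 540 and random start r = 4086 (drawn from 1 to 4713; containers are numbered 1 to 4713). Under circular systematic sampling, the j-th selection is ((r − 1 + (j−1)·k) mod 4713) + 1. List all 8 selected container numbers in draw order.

4086, 4626, 453, 993, 1533, 2073, 2613, 3153

Selection 1: 4086
Selection 2: 4086 + 540 = 4626
Selection 3: 4626 + 540 = 5166 → 5166 − 4713 = 453
Selection 4: 453 + 540 = 993
Selection 5: 993 + 540 = 1533
Selection 6: 1533 + 540 = 2073
Selection 7: 2073 + 540 = 2613
Selection 8: 2613 + 540 = 3153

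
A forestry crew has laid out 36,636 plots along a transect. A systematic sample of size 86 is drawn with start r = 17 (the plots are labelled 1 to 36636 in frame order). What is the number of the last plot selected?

k = 36636/86 = 426
86th selection = r + (86−1)·k = 17 + 85×426 = 17 + 36210 = 36227

36227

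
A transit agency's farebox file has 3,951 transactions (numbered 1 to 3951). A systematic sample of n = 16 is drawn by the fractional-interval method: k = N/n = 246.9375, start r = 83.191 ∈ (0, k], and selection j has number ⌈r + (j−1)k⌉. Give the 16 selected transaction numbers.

j=1: r + 0k = 83.191 → ⌈·⌉ = 84
j=2: r + 1k = 330.1285 → ⌈·⌉ = 331
j=3: r + 2k = 577.066 → ⌈·⌉ = 578
j=4: r + 3k = 824.0035 → ⌈·⌉ = 825
j=5: r + 4k = 1070.941 → ⌈·⌉ = 1071
j=6: r + 5k = 1317.8785 → ⌈·⌉ = 1318
j=7: r + 6k = 1564.816 → ⌈·⌉ = 1565
j=8: r + 7k = 1811.7535 → ⌈·⌉ = 1812
j=9: r + 8k = 2058.691 → ⌈·⌉ = 2059
j=10: r + 9k = 2305.6285 → ⌈·⌉ = 2306
j=11: r + 10k = 2552.566 → ⌈·⌉ = 2553
j=12: r + 11k = 2799.5035 → ⌈·⌉ = 2800
j=13: r + 12k = 3046.441 → ⌈·⌉ = 3047
j=14: r + 13k = 3293.3785 → ⌈·⌉ = 3294
j=15: r + 14k = 3540.316 → ⌈·⌉ = 3541
j=16: r + 15k = 3787.2535 → ⌈·⌉ = 3788

84, 331, 578, 825, 1071, 1318, 1565, 1812, 2059, 2306, 2553, 2800, 3047, 3294, 3541, 3788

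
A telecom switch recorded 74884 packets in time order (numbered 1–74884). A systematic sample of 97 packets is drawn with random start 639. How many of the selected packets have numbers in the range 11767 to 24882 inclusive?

k = 74884/97 = 772
First selection ≥ 11767: 639 + ⌈(11767−639)/772⌉·772 = 639 + 15×772 = 12219
Last selection ≤ 24882: 639 + ⌊(24882−639)/772⌋·772 = 639 + 31×772 = 24571
Count = 31 − 15 + 1 = 17

17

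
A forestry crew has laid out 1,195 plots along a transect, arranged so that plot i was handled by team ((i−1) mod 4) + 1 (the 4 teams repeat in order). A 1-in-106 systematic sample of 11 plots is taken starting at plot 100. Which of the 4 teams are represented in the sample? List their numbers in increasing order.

2, 4

Consecutive selections differ by k = 106, so their team numbers differ by 106 mod 4 = 2.
gcd(106, 4) = 2, so the sample visits 4/2 = 2 distinct residues mod 4.
Start 100 is team 4; the teams hit are 2, 4.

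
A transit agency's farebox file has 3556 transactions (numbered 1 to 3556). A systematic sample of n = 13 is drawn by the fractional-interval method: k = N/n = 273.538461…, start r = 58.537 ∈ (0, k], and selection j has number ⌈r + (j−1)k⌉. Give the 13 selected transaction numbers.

j=1: r + 0k = 58.537 → ⌈·⌉ = 59
j=2: r + 1k = 332.075461… → ⌈·⌉ = 333
j=3: r + 2k = 605.613923… → ⌈·⌉ = 606
j=4: r + 3k = 879.152384… → ⌈·⌉ = 880
j=5: r + 4k = 1152.690846… → ⌈·⌉ = 1153
j=6: r + 5k = 1426.229307… → ⌈·⌉ = 1427
j=7: r + 6k = 1699.767769… → ⌈·⌉ = 1700
j=8: r + 7k = 1973.306230… → ⌈·⌉ = 1974
j=9: r + 8k = 2246.844692… → ⌈·⌉ = 2247
j=10: r + 9k = 2520.383153… → ⌈·⌉ = 2521
j=11: r + 10k = 2793.921615… → ⌈·⌉ = 2794
j=12: r + 11k = 3067.460076… → ⌈·⌉ = 3068
j=13: r + 12k = 3340.998538… → ⌈·⌉ = 3341

59, 333, 606, 880, 1153, 1427, 1700, 1974, 2247, 2521, 2794, 3068, 3341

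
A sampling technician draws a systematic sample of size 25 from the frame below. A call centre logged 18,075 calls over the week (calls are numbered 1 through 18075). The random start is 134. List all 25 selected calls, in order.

134, 857, 1580, 2303, 3026, 3749, 4472, 5195, 5918, 6641, 7364, 8087, 8810, 9533, 10256, 10979, 11702, 12425, 13148, 13871, 14594, 15317, 16040, 16763, 17486

k = N/n = 18075/25 = 723
call 1: 134
call 2: 134 + 723 = 857
call 3: 857 + 723 = 1580
call 4: 1580 + 723 = 2303
call 5: 2303 + 723 = 3026
call 6: 3026 + 723 = 3749
call 7: 3749 + 723 = 4472
call 8: 4472 + 723 = 5195
call 9: 5195 + 723 = 5918
call 10: 5918 + 723 = 6641
call 11: 6641 + 723 = 7364
call 12: 7364 + 723 = 8087
call 13: 8087 + 723 = 8810
call 14: 8810 + 723 = 9533
call 15: 9533 + 723 = 10256
call 16: 10256 + 723 = 10979
call 17: 10979 + 723 = 11702
call 18: 11702 + 723 = 12425
call 19: 12425 + 723 = 13148
call 20: 13148 + 723 = 13871
call 21: 13871 + 723 = 14594
call 22: 14594 + 723 = 15317
call 23: 15317 + 723 = 16040
call 24: 16040 + 723 = 16763
call 25: 16763 + 723 = 17486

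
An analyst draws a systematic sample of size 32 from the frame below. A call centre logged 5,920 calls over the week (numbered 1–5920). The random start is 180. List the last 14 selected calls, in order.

3510, 3695, 3880, 4065, 4250, 4435, 4620, 4805, 4990, 5175, 5360, 5545, 5730, 5915

k = N/n = 5920/32 = 185
19th selection = 180 + 18×185 = 3510
20th: 3510 + 185 = 3695
21st: 3695 + 185 = 3880
22nd: 3880 + 185 = 4065
23rd: 4065 + 185 = 4250
24th: 4250 + 185 = 4435
25th: 4435 + 185 = 4620
26th: 4620 + 185 = 4805
27th: 4805 + 185 = 4990
28th: 4990 + 185 = 5175
29th: 5175 + 185 = 5360
30th: 5360 + 185 = 5545
31st: 5545 + 185 = 5730
32nd: 5730 + 185 = 5915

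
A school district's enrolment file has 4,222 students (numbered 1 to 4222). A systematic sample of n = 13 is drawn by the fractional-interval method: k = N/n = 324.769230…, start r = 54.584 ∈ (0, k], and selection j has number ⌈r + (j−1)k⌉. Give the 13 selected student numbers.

55, 380, 705, 1029, 1354, 1679, 2004, 2328, 2653, 2978, 3303, 3628, 3952

j=1: r + 0k = 54.584 → ⌈·⌉ = 55
j=2: r + 1k = 379.353230… → ⌈·⌉ = 380
j=3: r + 2k = 704.122461… → ⌈·⌉ = 705
j=4: r + 3k = 1028.891692… → ⌈·⌉ = 1029
j=5: r + 4k = 1353.660923… → ⌈·⌉ = 1354
j=6: r + 5k = 1678.430153… → ⌈·⌉ = 1679
j=7: r + 6k = 2003.199384… → ⌈·⌉ = 2004
j=8: r + 7k = 2327.968615… → ⌈·⌉ = 2328
j=9: r + 8k = 2652.737846… → ⌈·⌉ = 2653
j=10: r + 9k = 2977.507076… → ⌈·⌉ = 2978
j=11: r + 10k = 3302.276307… → ⌈·⌉ = 3303
j=12: r + 11k = 3627.045538… → ⌈·⌉ = 3628
j=13: r + 12k = 3951.814769… → ⌈·⌉ = 3952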